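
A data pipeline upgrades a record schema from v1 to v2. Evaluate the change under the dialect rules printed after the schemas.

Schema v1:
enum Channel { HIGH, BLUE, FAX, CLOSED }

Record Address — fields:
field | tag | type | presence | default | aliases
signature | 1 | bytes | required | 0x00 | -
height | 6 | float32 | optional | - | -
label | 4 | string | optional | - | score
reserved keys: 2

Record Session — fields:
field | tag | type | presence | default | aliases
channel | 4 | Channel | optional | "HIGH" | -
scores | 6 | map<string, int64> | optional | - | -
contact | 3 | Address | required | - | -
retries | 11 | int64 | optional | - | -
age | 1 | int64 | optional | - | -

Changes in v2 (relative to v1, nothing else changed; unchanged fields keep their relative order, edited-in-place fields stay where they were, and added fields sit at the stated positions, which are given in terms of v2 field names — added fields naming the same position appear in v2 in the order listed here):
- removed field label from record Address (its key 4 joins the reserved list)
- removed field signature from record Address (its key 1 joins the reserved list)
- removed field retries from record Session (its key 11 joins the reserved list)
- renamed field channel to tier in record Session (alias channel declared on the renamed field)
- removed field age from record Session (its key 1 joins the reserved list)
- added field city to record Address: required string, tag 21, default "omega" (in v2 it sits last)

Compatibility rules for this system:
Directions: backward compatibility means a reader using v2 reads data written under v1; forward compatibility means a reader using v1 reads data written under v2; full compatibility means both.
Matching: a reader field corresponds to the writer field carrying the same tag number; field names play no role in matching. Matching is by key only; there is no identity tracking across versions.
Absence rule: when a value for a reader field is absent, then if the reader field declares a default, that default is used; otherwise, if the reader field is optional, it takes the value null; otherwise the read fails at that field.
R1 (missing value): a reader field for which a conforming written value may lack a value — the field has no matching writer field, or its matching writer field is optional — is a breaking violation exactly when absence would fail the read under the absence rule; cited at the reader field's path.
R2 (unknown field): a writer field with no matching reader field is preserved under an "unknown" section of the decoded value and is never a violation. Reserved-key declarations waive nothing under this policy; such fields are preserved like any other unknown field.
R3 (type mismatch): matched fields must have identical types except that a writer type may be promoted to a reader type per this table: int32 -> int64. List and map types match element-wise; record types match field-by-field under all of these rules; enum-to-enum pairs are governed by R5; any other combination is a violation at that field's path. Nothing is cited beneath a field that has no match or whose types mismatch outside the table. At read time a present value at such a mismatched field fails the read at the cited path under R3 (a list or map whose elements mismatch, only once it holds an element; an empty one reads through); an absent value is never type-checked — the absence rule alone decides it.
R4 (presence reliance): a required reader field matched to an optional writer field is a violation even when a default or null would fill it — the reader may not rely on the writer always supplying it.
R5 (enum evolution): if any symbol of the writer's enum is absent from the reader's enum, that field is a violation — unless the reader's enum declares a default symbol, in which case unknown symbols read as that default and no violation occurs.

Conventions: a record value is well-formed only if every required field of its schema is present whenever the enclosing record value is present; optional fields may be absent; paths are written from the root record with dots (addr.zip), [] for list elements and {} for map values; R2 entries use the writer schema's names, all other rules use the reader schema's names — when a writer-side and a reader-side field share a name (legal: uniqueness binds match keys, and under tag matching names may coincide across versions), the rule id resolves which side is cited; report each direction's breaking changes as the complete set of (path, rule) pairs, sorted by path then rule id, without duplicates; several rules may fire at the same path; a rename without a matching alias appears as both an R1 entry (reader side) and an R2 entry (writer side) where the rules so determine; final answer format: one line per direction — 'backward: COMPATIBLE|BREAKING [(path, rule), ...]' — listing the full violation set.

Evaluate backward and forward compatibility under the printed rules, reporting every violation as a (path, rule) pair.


backward: COMPATIBLE []; forward: COMPATIBLE []

arrows below run writer -> reader for Session
backward pass over Session, reader schema v2, writer schema v1:
  tier <- channel (Channel -> Channel, writer optional)
  scores <- scores (map<string, int64> -> map<string, int64>, writer optional)
  contact <- contact (Address -> Address, writer required)
  writer field retries has no reader counterpart
  writer field age has no reader counterpart
  contact.height <- contact.height (float32 -> float32, writer optional)
  contact.city: no writer match
  writer field contact.signature has no reader counterpart
  writer field contact.label has no reader counterpart
  => no violations; backward on Session: COMPATIBLE
forward pass over Session, reader schema v1, writer schema v2:
  channel <- tier (Channel -> Channel, writer optional)
  scores <- scores (map<string, int64> -> map<string, int64>, writer optional)
  contact <- contact (Address -> Address, writer required)
  retries: no writer match
  age: no writer match
  contact.signature: no writer match
  contact.height <- contact.height (float32 -> float32, writer optional)
  contact.label: no writer match
  writer field contact.city has no reader counterpart
  => no violations; forward on Session: COMPATIBLE


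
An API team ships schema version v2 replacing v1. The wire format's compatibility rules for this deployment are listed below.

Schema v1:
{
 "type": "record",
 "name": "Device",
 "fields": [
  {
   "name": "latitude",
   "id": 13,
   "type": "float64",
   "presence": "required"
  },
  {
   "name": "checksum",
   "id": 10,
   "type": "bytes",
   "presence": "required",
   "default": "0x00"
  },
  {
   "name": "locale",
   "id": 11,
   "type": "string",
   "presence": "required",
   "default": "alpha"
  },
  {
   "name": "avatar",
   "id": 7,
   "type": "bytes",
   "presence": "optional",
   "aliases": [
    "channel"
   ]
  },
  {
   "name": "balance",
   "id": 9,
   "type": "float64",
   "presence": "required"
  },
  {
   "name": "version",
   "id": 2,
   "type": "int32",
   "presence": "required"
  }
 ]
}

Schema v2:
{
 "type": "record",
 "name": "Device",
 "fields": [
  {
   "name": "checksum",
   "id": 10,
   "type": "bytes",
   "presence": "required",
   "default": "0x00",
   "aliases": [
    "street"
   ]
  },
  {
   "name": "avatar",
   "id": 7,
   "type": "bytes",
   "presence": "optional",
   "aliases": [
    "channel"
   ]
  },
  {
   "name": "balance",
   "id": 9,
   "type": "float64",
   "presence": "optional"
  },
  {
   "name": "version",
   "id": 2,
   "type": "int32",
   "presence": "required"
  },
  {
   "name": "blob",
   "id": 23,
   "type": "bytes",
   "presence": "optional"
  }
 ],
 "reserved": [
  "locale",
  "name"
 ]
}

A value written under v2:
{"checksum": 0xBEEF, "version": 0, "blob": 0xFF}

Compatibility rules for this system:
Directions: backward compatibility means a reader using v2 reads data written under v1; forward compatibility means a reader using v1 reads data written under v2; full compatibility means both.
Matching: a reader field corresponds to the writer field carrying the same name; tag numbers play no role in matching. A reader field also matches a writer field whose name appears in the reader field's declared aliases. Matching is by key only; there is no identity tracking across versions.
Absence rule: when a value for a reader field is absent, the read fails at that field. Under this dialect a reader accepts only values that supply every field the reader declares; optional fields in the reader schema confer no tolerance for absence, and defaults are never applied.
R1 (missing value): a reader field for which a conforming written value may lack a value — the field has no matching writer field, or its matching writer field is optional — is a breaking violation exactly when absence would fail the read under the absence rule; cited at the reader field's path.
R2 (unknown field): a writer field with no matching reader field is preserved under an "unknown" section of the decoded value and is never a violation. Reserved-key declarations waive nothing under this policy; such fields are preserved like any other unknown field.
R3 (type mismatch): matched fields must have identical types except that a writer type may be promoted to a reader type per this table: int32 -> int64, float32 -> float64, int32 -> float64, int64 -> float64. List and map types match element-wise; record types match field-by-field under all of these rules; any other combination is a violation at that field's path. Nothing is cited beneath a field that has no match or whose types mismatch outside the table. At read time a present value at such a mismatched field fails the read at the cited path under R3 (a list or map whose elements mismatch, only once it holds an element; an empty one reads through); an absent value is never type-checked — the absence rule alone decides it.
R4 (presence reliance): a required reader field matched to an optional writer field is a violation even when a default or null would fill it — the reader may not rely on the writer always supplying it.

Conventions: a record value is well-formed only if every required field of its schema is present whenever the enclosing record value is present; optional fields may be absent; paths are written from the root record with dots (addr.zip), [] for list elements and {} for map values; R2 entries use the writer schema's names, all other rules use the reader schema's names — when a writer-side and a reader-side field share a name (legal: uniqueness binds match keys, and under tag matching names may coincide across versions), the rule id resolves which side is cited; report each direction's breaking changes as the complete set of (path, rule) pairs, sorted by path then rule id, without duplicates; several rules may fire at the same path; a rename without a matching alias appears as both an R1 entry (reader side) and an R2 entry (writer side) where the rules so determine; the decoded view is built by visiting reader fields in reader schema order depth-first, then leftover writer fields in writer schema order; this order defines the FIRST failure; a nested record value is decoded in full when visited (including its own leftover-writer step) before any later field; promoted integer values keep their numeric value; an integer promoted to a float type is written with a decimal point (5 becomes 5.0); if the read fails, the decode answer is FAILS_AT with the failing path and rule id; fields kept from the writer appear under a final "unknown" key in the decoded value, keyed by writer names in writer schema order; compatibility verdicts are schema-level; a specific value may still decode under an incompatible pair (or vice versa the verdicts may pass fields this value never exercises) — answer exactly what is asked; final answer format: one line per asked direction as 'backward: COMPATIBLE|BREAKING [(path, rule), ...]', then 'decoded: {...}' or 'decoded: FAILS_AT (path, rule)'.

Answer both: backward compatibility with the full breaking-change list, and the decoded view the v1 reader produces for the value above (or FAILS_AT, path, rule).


each type pair in Device: writer, then reader
backward pass over Device, reader schema v2, writer schema v1:
  writer required, bytes -> bytes: reader checksum maps from writer checksum
  writer optional, bytes -> bytes: reader avatar maps from writer avatar
  writer required, float64 -> float64: reader balance maps from writer balance
  writer required, int32 -> int32: reader version maps from writer version
  no writer field matches reader blob
  latitude (writer side), unknown to reader
  locale (writer side), unknown to reader
  violation R1 at avatar
  violation R1 at blob
  backward on Device therefore BREAKING (2)
decode walk for Device under reader schema v1:
  read fails at latitude under R1 (no fill)
  => FAILS_AT (latitude, R1)
the rest of the Device diff is inert for this question:
  removed field locale from record Device (its key "locale" joins the reserved list) -> its effect on Device is confined to the forward direction, not asked
  field balance in record Device: required changed to optional -> its effect on Device is confined to the forward direction, not asked

backward: BREAKING [(avatar, R1), (blob, R1)]; decoded: FAILS_AT (latitude, R1)


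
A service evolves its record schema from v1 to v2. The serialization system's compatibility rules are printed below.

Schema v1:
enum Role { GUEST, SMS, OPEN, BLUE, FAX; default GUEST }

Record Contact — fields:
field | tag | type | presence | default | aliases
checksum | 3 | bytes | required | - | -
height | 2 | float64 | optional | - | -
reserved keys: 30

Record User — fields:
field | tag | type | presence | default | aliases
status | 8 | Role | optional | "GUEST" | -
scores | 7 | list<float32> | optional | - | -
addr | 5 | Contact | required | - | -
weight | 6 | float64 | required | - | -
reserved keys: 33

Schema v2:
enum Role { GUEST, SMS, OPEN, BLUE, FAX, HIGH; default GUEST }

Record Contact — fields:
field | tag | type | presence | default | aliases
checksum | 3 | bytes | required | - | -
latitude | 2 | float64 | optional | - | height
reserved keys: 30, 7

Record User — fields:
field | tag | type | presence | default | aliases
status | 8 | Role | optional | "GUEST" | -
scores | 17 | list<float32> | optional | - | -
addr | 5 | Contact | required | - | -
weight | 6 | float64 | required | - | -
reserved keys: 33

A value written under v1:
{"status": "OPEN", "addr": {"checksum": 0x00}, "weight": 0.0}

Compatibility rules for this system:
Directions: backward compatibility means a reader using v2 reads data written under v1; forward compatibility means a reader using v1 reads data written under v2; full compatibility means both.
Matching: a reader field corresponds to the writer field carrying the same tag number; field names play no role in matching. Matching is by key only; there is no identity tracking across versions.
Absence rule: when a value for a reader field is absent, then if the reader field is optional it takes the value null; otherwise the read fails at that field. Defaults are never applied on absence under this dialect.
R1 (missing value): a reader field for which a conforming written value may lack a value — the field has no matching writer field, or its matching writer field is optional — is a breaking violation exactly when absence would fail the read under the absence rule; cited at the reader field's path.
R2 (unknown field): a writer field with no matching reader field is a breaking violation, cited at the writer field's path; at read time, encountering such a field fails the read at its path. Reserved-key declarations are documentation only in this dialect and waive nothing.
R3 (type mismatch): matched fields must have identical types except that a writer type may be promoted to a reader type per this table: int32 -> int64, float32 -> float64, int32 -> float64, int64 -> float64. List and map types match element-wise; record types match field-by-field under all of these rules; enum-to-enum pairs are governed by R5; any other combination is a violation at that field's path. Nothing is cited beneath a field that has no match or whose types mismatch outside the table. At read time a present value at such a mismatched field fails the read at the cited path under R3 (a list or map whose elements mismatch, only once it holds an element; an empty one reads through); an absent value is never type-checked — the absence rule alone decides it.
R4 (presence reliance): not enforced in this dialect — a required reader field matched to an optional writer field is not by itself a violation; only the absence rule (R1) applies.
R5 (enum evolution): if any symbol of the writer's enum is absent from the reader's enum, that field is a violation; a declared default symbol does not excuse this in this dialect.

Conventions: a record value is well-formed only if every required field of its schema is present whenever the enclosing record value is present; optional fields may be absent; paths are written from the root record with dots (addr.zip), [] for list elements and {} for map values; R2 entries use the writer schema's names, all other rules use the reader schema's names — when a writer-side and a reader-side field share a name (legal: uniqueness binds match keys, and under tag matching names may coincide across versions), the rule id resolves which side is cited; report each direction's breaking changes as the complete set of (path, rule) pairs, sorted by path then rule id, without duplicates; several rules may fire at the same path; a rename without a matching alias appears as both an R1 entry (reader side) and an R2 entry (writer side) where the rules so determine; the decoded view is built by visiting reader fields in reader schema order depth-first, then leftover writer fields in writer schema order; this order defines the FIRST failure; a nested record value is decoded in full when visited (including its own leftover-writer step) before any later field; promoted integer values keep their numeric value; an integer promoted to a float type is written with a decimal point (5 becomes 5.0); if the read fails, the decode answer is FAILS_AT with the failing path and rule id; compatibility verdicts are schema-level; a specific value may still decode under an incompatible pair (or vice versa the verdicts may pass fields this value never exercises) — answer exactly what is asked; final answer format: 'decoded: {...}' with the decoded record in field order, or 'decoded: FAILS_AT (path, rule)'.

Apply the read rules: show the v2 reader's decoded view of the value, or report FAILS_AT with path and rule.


decoded: {"status": "OPEN", "scores": null, "addr": {"checksum": 0x00, "latitude": null}, "weight": 0.0}

each type pair in User: writer, then reader
migrating the User value to v2:
  status := "OPEN"
  scores := null (absent, optional -> null)
  addr.checksum := 0x00
  addr.latitude := null (absent, optional -> null)
  weight := 0.0
  => decoded: {"status": "OPEN", "scores": null, "addr": {"checksum": 0x00, "latitude": null}, "weight": 0.0}
diffs on User not affecting the asked answer:
  enum Role (field status in record User): symbol HIGH added -> changes User's schema-level verdicts only — the decode of this value is the same
  field scores in record User: tag 7 changed to 17 -> changes User's schema-level verdicts only — the decode of this value is the same


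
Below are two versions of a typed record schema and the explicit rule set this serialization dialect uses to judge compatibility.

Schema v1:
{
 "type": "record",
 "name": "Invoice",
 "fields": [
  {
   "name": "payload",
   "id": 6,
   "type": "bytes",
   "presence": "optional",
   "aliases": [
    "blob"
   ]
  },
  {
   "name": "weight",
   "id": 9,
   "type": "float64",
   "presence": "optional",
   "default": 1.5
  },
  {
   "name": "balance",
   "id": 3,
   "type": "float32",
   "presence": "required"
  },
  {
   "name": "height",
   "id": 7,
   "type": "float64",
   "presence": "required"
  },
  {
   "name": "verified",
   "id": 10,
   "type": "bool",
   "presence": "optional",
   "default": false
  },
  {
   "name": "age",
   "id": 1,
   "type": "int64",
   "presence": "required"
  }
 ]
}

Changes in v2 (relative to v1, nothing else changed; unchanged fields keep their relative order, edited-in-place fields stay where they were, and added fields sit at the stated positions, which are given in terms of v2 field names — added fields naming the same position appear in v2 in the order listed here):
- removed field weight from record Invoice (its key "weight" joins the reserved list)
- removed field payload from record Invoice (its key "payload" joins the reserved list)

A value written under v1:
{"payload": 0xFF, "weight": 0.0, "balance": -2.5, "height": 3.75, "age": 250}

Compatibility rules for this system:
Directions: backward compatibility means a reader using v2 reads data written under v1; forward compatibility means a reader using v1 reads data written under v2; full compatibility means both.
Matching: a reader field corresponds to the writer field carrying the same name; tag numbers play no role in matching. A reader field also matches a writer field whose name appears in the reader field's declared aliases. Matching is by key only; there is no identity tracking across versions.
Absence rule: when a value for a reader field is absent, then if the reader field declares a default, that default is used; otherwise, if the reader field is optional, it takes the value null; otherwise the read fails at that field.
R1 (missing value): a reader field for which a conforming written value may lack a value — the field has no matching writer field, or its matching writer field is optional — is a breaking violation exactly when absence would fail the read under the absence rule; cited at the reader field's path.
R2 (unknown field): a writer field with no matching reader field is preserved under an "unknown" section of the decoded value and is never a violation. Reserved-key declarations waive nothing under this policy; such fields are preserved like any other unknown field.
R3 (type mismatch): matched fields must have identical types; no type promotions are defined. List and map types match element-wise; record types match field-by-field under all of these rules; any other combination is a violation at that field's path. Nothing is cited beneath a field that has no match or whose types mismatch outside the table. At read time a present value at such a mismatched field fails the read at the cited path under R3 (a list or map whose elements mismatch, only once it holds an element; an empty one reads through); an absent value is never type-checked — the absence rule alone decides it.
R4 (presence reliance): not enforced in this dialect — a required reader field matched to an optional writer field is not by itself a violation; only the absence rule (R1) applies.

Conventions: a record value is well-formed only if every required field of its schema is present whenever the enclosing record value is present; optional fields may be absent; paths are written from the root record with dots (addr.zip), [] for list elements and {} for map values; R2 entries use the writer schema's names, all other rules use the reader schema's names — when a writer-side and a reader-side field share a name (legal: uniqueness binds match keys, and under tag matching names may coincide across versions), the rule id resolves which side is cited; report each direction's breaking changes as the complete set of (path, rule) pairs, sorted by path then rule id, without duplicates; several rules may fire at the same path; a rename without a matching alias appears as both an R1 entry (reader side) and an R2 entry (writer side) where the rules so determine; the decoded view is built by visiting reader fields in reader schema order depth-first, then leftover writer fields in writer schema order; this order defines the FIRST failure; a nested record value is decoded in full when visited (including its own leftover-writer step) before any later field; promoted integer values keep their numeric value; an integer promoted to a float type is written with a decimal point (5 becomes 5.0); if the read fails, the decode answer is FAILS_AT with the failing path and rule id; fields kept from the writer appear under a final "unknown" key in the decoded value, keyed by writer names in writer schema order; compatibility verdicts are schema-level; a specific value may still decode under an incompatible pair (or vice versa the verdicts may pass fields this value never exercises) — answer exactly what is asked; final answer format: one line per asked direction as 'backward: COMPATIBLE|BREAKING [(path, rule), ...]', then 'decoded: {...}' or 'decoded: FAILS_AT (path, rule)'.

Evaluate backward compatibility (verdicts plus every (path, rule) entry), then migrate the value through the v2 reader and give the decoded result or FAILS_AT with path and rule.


backward: COMPATIBLE []; decoded: {"balance": -2.5, "height": 3.75, "verified": false, "age": 250, "unknown": {"payload": 0xFF, "weight": 0.0}}

the writer's type comes first in each Invoice pair
checking backward for Invoice: reader v2 against writer v1:
  balance: float32 -> float32, writer required; from balance
  height: float64 -> float64, writer required; from height
  verified: bool -> bool, writer optional; from verified
  age: int64 -> int64, writer required; from age
  writer field payload has no reader counterpart
  writer field weight has no reader counterpart
  => backward verdict for Invoice: COMPATIBLE, no violations
decode walk for Invoice under reader schema v2:
  balance := -2.5
  height := 3.75
  verified := false (missing; default applied)
  age := 250
  writer payload: kept under "unknown"
  writer weight: kept under "unknown"
  => decoded: {"balance": -2.5, "height": 3.75, "verified": false, "age": 250, "unknown": {"payload": 0xFF, "weight": 0.0}}


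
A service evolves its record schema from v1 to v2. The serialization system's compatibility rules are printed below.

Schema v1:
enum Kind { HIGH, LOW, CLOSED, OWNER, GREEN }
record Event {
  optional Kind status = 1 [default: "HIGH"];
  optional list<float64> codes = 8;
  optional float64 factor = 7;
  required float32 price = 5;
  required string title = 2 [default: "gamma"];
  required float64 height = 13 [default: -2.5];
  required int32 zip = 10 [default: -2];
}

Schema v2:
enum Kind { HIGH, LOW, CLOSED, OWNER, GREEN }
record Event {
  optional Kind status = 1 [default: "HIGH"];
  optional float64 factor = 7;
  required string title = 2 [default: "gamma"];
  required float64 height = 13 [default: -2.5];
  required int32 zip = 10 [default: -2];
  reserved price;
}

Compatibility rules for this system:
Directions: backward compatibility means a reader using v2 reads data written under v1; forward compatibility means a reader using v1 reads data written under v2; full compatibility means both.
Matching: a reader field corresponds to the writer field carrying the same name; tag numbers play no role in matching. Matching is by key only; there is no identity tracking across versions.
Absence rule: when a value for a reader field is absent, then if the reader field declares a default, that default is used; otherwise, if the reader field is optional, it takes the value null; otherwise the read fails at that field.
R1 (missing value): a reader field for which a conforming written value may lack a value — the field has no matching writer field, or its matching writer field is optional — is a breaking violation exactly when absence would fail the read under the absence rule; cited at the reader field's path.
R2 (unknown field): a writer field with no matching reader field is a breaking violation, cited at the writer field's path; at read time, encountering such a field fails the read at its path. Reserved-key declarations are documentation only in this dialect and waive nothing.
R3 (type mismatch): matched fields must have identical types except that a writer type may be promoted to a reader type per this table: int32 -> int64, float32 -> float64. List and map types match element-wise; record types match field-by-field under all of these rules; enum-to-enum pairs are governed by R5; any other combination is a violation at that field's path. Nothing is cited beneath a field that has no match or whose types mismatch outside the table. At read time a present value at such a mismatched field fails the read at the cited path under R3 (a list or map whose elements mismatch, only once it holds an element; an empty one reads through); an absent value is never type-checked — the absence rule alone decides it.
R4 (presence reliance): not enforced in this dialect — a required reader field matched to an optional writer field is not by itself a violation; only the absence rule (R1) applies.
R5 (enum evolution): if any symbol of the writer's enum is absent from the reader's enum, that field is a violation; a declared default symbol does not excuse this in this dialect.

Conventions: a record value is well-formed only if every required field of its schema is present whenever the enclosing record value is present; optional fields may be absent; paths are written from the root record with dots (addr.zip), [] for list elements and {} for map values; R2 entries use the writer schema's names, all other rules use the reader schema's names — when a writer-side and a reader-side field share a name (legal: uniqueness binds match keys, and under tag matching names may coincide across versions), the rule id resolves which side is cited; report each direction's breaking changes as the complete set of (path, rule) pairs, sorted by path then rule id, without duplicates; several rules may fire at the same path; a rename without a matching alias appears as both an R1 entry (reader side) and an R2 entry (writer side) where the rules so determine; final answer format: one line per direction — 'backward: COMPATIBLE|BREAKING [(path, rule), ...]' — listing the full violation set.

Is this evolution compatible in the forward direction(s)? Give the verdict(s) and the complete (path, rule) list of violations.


forward: BREAKING [(price, R1)]

in Event below, arrows point writer -> reader
forward pass over Event, reader schema v1, writer schema v2:
  status: paired with writer status (Kind -> Kind; writer optional)
  codes: no writer-side match
  factor: paired with writer factor (float64 -> float64; writer optional)
  price: no writer-side match
  title: paired with writer title (string -> string; writer required)
  height: paired with writer height (float64 -> float64; writer required)
  zip: paired with writer zip (int32 -> int32; writer required)
  rule R1 violated at price
  forward on Event therefore BREAKING (1)
the other Event changes do not affect what is asked:
  removed field codes from record Event -> affects backward compatibility only, which is not asked


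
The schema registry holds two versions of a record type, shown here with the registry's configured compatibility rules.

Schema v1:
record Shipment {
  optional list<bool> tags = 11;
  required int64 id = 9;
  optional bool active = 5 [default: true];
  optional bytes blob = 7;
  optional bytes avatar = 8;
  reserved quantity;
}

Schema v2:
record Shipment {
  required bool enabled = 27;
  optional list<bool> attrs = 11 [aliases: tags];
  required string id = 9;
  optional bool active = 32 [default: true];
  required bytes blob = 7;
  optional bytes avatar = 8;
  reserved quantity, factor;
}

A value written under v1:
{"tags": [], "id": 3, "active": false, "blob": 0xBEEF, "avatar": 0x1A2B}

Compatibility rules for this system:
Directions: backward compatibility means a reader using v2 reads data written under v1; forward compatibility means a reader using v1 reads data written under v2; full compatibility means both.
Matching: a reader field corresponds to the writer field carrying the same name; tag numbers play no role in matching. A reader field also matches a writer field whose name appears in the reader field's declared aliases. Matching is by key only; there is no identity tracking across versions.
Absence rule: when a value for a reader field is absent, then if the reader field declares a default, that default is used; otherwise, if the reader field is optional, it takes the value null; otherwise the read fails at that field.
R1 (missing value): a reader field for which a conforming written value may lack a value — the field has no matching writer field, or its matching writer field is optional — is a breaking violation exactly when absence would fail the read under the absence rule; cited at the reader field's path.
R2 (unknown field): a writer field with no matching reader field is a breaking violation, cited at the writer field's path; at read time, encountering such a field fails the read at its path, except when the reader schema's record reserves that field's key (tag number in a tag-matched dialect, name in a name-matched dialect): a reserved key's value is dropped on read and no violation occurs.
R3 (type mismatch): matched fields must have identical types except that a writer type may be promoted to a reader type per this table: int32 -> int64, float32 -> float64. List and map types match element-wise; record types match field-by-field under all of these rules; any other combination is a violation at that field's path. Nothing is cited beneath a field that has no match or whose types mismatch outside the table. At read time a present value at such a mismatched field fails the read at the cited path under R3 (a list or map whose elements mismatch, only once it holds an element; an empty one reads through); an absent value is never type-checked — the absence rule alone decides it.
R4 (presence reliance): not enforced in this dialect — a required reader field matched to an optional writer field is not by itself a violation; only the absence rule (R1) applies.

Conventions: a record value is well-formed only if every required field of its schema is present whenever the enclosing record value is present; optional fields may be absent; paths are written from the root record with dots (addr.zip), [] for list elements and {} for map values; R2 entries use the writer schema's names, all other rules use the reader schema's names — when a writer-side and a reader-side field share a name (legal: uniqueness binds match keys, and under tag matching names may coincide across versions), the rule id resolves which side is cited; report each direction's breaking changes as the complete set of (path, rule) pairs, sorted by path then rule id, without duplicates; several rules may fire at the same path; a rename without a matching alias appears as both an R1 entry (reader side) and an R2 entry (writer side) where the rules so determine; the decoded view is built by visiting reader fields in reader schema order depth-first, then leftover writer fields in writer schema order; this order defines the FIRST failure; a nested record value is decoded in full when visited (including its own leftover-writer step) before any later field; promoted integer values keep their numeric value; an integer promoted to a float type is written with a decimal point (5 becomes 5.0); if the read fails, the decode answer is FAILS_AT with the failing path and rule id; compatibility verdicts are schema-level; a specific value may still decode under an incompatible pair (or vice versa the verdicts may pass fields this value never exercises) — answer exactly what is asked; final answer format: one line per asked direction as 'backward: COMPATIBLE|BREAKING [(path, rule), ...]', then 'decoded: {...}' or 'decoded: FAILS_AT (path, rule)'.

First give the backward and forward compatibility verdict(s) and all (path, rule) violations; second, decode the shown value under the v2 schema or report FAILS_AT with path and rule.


in Shipment below, arrows point writer -> reader
backward pass over Shipment, reader schema v2, writer schema v1:
  enabled: no writer-side match
  list<bool> -> list<bool>, writer optional: attrs aligns to tags
  int64 -> string, writer required: id aligns to id
  bool -> bool, writer optional: active aligns to active
  bytes -> bytes, writer optional: blob aligns to blob
  bytes -> bytes, writer optional: avatar aligns to avatar
  breaking: (blob, R1)
  breaking: (enabled, R1)
  breaking: (id, R3)
  backward on Shipment therefore BREAKING (3)
forward pass over Shipment, reader schema v1, writer schema v2:
  tags: no writer-side match
  string -> int64, writer required: id aligns to id
  bool -> bool, writer optional: active aligns to active
  bytes -> bytes, writer required: blob aligns to blob
  bytes -> bytes, writer optional: avatar aligns to avatar
  leftover writer field: enabled
  leftover writer field: attrs
  breaking: (attrs, R2)
  breaking: (enabled, R2)
  breaking: (id, R3)
  forward on Shipment therefore BREAKING (3)
decode (reader v2):
  read fails at enabled under R1 (no fill)
  => FAILS_AT (enabled, R1)

backward: BREAKING [(blob, R1), (enabled, R1), (id, R3)]; forward: BREAKING [(attrs, R2), (enabled, R2), (id, R3)]; decoded: FAILS_AT (enabled, R1)


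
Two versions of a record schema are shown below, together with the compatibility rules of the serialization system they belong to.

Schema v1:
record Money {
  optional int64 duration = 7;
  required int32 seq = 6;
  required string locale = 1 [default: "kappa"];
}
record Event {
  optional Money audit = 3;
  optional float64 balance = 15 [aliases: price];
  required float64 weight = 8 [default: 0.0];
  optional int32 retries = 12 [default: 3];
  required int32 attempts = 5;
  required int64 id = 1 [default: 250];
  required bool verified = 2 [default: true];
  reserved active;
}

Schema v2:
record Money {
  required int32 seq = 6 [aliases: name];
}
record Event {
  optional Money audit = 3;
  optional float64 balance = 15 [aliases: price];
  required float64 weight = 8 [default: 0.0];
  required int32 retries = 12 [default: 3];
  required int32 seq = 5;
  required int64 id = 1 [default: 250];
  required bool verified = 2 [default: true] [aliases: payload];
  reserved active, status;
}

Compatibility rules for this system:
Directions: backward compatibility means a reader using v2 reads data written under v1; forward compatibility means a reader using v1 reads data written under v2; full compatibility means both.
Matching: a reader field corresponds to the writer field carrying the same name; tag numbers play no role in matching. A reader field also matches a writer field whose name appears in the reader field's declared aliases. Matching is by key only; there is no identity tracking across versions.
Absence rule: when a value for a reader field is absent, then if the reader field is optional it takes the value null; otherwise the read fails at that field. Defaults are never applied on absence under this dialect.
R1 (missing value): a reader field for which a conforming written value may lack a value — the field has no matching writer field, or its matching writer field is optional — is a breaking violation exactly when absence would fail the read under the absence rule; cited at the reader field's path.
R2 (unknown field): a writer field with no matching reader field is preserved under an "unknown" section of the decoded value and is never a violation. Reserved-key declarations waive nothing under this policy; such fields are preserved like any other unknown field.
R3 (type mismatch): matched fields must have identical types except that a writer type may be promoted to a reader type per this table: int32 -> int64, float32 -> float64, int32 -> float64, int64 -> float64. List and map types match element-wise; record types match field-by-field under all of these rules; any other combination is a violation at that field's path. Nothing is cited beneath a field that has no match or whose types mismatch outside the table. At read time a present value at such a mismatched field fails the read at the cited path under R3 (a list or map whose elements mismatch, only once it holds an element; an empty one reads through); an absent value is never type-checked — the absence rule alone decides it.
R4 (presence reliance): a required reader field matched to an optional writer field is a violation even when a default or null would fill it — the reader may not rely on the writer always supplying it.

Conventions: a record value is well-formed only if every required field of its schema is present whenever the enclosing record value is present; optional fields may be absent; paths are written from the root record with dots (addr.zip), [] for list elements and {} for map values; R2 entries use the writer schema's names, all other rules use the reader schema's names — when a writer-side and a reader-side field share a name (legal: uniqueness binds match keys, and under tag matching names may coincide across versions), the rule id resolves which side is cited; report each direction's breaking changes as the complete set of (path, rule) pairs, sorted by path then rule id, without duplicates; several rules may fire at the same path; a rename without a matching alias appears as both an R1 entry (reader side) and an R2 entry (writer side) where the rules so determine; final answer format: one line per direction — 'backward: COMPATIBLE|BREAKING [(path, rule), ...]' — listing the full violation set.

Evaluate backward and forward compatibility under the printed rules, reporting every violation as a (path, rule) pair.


backward: BREAKING [(retries, R1), (retries, R4), (seq, R1)]; forward: BREAKING [(attempts, R1), (audit.locale, R1)]

in Event below, arrows point writer -> reader
backward on Event — v2 reading data written by v1:
  Money -> Money, writer optional: audit aligns to audit
  float64 -> float64, writer optional: balance aligns to balance
  float64 -> float64, writer required: weight aligns to weight
  int32 -> int32, writer optional: retries aligns to retries
  seq: no writer-side match
  int64 -> int64, writer required: id aligns to id
  bool -> bool, writer required: verified aligns to verified
  leftover writer field: attempts
  int32 -> int32, writer required: audit.seq aligns to audit.seq
  leftover writer field: audit.duration
  leftover writer field: audit.locale
  violation R1 at retries
  violation R4 at retries
  violation R1 at seq
  => 3 violation(s): backward is BREAKING for Event
forward on Event — v1 reading data written by v2:
  Money -> Money, writer optional: audit aligns to audit
  float64 -> float64, writer optional: balance aligns to balance
  float64 -> float64, writer required: weight aligns to weight
  int32 -> int32, writer required: retries aligns to retries
  attempts: no writer-side match
  int64 -> int64, writer required: id aligns to id
  bool -> bool, writer required: verified aligns to verified
  leftover writer field: seq
  audit.duration: no writer-side match
  int32 -> int32, writer required: audit.seq aligns to audit.seq
  audit.locale: no writer-side match
  violation R1 at attempts
  violation R1 at audit.locale
  => 2 violation(s): forward is BREAKING for Event
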